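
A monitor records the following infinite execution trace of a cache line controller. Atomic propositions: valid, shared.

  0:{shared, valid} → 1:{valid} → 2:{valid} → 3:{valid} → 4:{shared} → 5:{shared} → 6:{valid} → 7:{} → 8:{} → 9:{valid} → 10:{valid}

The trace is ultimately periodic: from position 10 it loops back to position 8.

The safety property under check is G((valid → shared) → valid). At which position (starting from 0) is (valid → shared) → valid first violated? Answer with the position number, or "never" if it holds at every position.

4

Check (valid → shared) → valid at each position in order: 0 ✓, 1 ✓, 2 ✓, 3 ✓.
At position 4 the labels are {shared}, so (valid → shared) → valid is false there. This is the first violation.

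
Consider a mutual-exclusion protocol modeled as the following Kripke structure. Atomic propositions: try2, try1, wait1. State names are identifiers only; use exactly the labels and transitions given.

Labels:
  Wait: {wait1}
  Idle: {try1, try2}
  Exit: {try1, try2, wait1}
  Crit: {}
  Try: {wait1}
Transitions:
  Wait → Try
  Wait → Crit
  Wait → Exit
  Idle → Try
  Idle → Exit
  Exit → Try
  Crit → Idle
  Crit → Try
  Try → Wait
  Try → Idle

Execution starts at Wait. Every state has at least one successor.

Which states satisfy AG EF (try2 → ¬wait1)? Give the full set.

{Wait, Idle, Exit, Crit, Try}

States satisfying EF (try2 → ¬wait1): {Wait, Idle, Exit, Crit, Try}.
States satisfying AG EF (try2 → ¬wait1): {Wait, Idle, Exit, Crit, Try}.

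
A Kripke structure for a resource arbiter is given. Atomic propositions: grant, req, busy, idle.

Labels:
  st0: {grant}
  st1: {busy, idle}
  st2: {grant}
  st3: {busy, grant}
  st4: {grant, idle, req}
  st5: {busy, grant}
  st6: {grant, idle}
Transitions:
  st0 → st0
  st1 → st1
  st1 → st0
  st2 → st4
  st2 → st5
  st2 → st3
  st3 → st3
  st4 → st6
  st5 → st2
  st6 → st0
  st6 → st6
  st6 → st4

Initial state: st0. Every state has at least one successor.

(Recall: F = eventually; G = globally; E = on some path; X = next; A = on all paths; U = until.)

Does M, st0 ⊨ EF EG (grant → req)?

States satisfying EG (grant → req): {st1}.
States satisfying EF EG (grant → req): {st1}.
No suitable path/successor from st0 witnesses the formula.
st0 ∉ Sat(EF EG (grant → req)).

Does not hold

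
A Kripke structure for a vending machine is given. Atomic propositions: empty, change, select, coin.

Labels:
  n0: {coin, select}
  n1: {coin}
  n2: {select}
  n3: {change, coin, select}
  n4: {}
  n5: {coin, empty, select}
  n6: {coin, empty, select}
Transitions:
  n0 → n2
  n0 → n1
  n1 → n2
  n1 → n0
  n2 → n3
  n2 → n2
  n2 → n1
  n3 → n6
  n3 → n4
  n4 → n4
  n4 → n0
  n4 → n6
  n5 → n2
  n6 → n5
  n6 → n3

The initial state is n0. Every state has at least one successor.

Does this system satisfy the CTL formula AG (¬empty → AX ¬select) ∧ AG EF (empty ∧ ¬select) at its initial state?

No

States satisfying ¬empty → AX ¬select: {n5, n6}.
States satisfying AG (¬empty → AX ¬select): ∅.
States satisfying EF (empty ∧ ¬select): ∅.
States satisfying AG EF (empty ∧ ¬select): ∅.
States satisfying AG (¬empty → AX ¬select) ∧ AG EF (empty ∧ ¬select): ∅.
n0 ∉ Sat(AG (¬empty → AX ¬select) ∧ AG EF (empty ∧ ¬select)).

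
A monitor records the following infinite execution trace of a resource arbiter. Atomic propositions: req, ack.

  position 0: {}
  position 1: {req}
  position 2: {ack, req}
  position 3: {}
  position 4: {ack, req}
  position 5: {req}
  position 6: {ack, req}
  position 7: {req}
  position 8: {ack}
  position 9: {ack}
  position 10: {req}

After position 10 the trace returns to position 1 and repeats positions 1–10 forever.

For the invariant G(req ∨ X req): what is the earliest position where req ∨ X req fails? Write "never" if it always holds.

8

Check req ∨ X req at each position in order: 0 ✓, 1 ✓, 2 ✓, 3 ✓, 4 ✓, 5 ✓, 6 ✓, 7 ✓.
At position 8 the labels are {ack} and the next position 9 has {ack}, so req ∨ X req is false there. This is the first violation.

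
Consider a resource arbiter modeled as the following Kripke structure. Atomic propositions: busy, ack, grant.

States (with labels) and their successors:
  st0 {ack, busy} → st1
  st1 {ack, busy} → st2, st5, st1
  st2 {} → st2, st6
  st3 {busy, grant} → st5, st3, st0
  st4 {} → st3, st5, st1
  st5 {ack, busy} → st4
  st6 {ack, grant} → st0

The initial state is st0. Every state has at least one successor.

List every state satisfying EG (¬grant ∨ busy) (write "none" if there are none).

{st0, st1, st2, st3, st4, st5}

States satisfying ¬grant ∨ busy: {st0, st1, st2, st3, st4, st5}.
States satisfying EG (¬grant ∨ busy): {st0, st1, st2, st3, st4, st5}.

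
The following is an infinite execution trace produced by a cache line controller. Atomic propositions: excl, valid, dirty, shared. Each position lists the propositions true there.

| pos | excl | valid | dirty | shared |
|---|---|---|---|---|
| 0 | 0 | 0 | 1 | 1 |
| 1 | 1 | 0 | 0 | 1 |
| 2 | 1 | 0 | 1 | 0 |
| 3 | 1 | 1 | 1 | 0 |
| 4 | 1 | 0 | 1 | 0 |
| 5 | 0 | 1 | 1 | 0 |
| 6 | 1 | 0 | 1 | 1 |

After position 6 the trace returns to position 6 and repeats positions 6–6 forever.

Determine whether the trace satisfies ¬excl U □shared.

Walking from position 0: at position 1, □shared has not yet held and ¬excl fails, so ¬excl U □shared is false.

Violated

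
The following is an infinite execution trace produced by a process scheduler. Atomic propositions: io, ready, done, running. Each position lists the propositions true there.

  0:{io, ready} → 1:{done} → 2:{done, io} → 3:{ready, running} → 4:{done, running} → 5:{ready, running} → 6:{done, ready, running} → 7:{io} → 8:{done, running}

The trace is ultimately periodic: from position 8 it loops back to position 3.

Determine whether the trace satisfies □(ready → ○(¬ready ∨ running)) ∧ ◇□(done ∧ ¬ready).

No

ready → ○(¬ready ∨ running) holds at every position 0..8, and those are all positions ever visited, so □(ready → ○(¬ready ∨ running)) holds.
Positions where ready holds: 0, 3, 5, 6.
Check ○(¬ready ∨ running) at each: 0→ok, 3→ok, 5→ok, 6→ok.
□(done ∧ ¬ready) is false at every position 0..8, so it never becomes true and ◇□(done ∧ ¬ready) fails.
At position 0: □(ready → ○(¬ready ∨ running)) is true; ◇□(done ∧ ¬ready) is false; so □(ready → ○(¬ready ∨ running)) ∧ ◇□(done ∧ ¬ready) is false.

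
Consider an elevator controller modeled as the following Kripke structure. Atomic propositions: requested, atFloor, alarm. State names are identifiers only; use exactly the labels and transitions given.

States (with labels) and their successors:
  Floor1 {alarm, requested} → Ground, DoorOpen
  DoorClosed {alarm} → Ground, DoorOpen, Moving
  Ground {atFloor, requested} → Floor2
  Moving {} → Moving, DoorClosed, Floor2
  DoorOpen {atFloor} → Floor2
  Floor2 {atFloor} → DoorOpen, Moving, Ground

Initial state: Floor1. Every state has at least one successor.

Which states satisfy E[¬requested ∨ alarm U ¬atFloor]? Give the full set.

States satisfying ¬requested ∨ alarm: {Floor1, DoorClosed, Moving, DoorOpen, Floor2}.
States satisfying ¬atFloor: {Floor1, DoorClosed, Moving}.
States satisfying E[¬requested ∨ alarm U ¬atFloor]: {Floor1, DoorClosed, Moving, DoorOpen, Floor2}.

{Floor1, DoorClosed, Moving, DoorOpen, Floor2}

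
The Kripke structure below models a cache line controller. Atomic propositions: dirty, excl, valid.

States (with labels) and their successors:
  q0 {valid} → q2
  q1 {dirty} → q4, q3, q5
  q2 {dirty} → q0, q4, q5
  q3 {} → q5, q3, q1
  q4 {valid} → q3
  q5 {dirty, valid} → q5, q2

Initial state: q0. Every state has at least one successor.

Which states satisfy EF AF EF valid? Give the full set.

States satisfying AF EF valid: {q0, q1, q2, q3, q4, q5}.
States satisfying EF AF EF valid: {q0, q1, q2, q3, q4, q5}.

{q0, q1, q2, q3, q4, q5}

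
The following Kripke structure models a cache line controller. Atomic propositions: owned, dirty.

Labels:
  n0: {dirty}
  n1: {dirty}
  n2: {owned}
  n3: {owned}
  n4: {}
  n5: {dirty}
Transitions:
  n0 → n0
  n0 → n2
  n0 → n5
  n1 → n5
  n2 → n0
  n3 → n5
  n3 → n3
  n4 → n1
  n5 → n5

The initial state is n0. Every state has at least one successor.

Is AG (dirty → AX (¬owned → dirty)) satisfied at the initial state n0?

States satisfying dirty → AX (¬owned → dirty): {n0, n1, n2, n3, n4, n5}.
States satisfying AG (dirty → AX (¬owned → dirty)): {n0, n1, n2, n3, n4, n5}.
Every state reachable from n0 satisfies dirty → AX (¬owned → dirty).
n0 ∈ Sat(AG (dirty → AX (¬owned → dirty))).

Holds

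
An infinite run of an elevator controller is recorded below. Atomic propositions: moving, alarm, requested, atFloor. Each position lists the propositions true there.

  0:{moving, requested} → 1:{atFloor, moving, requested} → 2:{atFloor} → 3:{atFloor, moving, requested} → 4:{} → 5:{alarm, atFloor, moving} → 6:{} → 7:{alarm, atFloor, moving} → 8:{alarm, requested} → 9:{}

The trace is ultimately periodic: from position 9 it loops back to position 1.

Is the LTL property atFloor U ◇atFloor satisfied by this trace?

Yes

Walking from position 0: ◇atFloor first holds at position 0, and atFloor holds at every earlier position along the way, so atFloor U ◇atFloor holds.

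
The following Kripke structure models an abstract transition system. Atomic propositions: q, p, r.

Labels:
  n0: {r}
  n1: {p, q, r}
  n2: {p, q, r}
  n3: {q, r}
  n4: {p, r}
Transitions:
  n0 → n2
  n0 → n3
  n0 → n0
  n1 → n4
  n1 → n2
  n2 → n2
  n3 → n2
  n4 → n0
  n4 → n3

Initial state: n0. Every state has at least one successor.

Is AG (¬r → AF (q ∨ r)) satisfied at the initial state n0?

Satisfied

States satisfying ¬r → AF (q ∨ r): {n0, n1, n2, n3, n4}.
States satisfying AG (¬r → AF (q ∨ r)): {n0, n1, n2, n3, n4}.
Every state reachable from n0 satisfies ¬r → AF (q ∨ r).
n0 ∈ Sat(AG (¬r → AF (q ∨ r))).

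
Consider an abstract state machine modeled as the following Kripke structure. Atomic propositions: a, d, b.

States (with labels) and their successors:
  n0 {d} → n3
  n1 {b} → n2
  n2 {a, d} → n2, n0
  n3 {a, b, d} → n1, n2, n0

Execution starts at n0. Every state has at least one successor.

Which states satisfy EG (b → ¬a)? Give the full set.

States satisfying b → ¬a: {n0, n1, n2}.
States satisfying EG (b → ¬a): {n1, n2}.

{n1, n2}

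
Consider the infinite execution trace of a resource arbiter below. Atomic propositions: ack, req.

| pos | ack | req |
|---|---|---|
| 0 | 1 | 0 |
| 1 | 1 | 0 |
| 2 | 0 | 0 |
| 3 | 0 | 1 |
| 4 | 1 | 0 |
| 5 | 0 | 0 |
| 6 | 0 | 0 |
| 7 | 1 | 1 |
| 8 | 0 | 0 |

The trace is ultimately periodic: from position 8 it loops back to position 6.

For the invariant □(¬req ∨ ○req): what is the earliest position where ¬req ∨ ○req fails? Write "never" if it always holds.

3

Check ¬req ∨ ○req at each position in order: 0 ✓, 1 ✓, 2 ✓.
At position 3 the labels are {req} and the next position 4 has {ack}, so ¬req ∨ ○req is false there. This is the first violation.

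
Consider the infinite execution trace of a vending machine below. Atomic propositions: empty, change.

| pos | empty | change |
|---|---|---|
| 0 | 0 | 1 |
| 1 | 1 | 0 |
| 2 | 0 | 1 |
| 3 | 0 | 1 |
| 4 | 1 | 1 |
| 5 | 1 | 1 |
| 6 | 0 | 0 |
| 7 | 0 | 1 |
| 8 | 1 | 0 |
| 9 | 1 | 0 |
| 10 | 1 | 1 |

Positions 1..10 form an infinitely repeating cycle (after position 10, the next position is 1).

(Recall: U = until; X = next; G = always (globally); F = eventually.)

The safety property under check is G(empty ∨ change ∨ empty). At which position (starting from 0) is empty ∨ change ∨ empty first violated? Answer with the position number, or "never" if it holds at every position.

Check empty ∨ change ∨ empty at each position in order: 0 ✓, 1 ✓, 2 ✓, 3 ✓, 4 ✓, 5 ✓.
At position 6 the labels are {}, so empty ∨ change ∨ empty is false there. This is the first violation.

6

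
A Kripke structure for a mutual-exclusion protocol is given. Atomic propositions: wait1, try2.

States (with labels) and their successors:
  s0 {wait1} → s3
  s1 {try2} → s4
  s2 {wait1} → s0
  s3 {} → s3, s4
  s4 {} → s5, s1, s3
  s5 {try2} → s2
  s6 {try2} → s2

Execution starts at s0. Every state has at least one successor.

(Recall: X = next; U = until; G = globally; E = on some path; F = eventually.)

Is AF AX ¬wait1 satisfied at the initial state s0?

Yes

States satisfying AX ¬wait1: {s0, s1, s3, s4}.
States satisfying AF AX ¬wait1: {s0, s1, s2, s3, s4, s5, s6}.
s0 ∈ Sat(AF AX ¬wait1).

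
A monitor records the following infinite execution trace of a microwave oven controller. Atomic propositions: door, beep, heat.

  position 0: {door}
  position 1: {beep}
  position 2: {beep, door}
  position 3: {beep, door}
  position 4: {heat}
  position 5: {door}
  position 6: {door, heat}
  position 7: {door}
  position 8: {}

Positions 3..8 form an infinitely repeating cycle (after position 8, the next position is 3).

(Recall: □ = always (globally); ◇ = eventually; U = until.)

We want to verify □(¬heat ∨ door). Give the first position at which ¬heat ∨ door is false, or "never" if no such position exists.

Check ¬heat ∨ door at each position in order: 0 ✓, 1 ✓, 2 ✓, 3 ✓.
At position 4 the labels are {heat}, so ¬heat ∨ door is false there. This is the first violation.

4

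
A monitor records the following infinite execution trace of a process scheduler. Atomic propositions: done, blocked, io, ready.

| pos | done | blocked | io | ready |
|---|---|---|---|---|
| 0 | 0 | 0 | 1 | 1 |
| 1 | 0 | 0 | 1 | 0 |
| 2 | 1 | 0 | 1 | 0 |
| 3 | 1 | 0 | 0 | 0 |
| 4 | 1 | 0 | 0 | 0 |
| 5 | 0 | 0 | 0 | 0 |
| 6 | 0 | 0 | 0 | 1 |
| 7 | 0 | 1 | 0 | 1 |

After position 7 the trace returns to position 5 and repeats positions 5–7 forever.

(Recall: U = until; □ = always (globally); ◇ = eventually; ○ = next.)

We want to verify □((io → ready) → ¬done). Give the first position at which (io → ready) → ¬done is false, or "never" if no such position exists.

3

Check (io → ready) → ¬done at each position in order: 0 ✓, 1 ✓, 2 ✓.
At position 3 the labels are {done}, so (io → ready) → ¬done is false there. This is the first violation.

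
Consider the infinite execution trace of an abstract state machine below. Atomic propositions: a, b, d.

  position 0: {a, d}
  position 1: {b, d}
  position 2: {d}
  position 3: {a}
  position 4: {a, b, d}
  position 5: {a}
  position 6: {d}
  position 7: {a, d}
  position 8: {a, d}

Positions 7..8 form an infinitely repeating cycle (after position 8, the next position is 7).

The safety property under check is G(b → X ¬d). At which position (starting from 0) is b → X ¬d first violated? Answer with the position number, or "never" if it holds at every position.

1

Check b → X ¬d at each position in order: 0 ✓.
At position 1 the labels are {b, d} and the next position 2 has {d}, so b → X ¬d is false there. This is the first violation.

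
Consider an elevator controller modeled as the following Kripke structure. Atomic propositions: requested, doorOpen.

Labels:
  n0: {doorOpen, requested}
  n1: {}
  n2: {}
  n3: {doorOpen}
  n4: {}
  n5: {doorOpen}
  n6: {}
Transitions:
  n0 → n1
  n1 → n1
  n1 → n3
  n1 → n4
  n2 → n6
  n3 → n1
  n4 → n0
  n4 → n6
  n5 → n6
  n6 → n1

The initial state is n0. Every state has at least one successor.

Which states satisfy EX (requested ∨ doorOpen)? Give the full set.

States satisfying requested ∨ doorOpen: {n0, n3, n5}.
States satisfying EX (requested ∨ doorOpen): {n1, n4}.

{n1, n4}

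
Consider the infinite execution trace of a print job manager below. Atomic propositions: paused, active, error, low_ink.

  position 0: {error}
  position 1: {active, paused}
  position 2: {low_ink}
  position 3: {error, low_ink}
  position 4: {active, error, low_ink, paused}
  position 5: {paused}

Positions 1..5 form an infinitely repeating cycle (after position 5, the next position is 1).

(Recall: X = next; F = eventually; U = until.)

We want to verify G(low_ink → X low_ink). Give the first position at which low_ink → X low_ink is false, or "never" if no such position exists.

Check low_ink → X low_ink at each position in order: 0 ✓, 1 ✓, 2 ✓, 3 ✓.
At position 4 the labels are {active, error, low_ink, paused} and the next position 5 has {paused}, so low_ink → X low_ink is false there. This is the first violation.

4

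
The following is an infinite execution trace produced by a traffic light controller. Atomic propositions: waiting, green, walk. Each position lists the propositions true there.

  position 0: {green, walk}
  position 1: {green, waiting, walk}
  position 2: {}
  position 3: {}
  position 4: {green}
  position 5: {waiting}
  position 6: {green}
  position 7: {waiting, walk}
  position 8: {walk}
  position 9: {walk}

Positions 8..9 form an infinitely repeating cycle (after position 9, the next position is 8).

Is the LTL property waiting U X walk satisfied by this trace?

Satisfied

Walking from position 0: X walk first holds at position 0, and waiting holds at every earlier position along the way, so waiting U X walk holds.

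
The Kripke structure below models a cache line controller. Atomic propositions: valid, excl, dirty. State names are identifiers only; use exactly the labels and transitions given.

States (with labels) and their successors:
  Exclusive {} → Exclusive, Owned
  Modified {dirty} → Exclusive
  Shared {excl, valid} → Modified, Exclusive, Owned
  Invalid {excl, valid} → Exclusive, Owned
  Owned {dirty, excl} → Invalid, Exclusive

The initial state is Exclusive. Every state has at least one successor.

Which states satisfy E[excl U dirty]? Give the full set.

{Modified, Shared, Invalid, Owned}

States satisfying excl: {Shared, Invalid, Owned}.
States satisfying dirty: {Modified, Owned}.
States satisfying E[excl U dirty]: {Modified, Shared, Invalid, Owned}.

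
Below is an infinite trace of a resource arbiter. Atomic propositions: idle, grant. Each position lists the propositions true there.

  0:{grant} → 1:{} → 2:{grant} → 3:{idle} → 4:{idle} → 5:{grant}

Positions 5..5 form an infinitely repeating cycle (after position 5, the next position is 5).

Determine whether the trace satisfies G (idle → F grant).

idle → F grant holds at every position 0..5, and those are all positions ever visited, so G (idle → F grant) holds.
Positions where idle holds: 3, 4.
Check F grant at each: 3→ok, 4→ok.

Satisfied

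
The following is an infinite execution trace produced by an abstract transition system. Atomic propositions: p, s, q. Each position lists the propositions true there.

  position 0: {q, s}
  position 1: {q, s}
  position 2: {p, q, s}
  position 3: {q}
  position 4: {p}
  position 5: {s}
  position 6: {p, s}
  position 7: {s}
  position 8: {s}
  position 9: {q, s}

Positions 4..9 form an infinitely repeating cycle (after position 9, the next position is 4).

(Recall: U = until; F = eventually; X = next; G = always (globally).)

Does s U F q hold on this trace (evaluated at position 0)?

Walking from position 0: F q first holds at position 0, and s holds at every earlier position along the way, so s U F q holds.

Satisfied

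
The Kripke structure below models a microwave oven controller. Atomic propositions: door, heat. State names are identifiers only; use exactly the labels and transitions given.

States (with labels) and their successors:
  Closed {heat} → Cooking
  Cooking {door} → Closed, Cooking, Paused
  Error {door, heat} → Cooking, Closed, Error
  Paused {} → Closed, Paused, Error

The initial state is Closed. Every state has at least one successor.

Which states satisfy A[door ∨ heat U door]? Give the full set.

States satisfying door ∨ heat: {Closed, Cooking, Error}.
States satisfying door: {Cooking, Error}.
States satisfying A[door ∨ heat U door]: {Closed, Cooking, Error}.

{Closed, Cooking, Error}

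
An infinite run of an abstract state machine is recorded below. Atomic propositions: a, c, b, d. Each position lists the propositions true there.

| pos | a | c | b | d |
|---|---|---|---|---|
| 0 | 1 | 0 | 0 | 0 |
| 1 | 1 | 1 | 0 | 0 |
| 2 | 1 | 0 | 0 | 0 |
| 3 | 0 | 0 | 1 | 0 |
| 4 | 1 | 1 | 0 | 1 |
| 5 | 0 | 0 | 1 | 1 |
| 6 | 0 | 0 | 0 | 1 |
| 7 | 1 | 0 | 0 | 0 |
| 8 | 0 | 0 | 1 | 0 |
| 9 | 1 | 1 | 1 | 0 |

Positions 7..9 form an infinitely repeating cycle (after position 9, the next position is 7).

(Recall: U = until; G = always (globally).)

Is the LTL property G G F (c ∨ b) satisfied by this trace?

Satisfied

G F (c ∨ b) holds at every position 0..9, and those are all positions ever visited, so G G F (c ∨ b) holds.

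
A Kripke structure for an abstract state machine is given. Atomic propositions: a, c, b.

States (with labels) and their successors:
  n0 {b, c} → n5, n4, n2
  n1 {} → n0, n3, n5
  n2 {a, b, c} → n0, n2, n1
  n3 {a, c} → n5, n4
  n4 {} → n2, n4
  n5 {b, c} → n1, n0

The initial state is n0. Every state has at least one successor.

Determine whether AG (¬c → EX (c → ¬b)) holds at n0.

States satisfying ¬c → EX (c → ¬b): {n0, n1, n2, n3, n4, n5}.
States satisfying AG (¬c → EX (c → ¬b)): {n0, n1, n2, n3, n4, n5}.
Every state reachable from n0 satisfies ¬c → EX (c → ¬b).
n0 ∈ Sat(AG (¬c → EX (c → ¬b))).

Yes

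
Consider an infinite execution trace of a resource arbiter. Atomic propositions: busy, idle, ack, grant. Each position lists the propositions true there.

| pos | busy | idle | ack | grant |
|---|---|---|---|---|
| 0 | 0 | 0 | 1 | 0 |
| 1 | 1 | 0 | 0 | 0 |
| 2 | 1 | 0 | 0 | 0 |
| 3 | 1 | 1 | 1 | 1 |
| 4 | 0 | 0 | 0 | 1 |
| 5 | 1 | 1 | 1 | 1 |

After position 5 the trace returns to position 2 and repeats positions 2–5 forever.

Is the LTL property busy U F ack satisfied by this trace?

Walking from position 0: F ack first holds at position 0, and busy holds at every earlier position along the way, so busy U F ack holds.

Yes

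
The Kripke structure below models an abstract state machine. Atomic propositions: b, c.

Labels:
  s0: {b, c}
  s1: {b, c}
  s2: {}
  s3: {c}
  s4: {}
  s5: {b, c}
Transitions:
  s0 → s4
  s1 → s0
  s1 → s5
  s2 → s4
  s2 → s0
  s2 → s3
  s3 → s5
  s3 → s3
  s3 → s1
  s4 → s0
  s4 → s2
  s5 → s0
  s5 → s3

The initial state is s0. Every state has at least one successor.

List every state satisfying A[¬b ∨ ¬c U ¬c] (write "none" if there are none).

States satisfying ¬b ∨ ¬c: {s2, s3, s4}.
States satisfying ¬c: {s2, s4}.
States satisfying A[¬b ∨ ¬c U ¬c]: {s2, s4}.

{s2, s4}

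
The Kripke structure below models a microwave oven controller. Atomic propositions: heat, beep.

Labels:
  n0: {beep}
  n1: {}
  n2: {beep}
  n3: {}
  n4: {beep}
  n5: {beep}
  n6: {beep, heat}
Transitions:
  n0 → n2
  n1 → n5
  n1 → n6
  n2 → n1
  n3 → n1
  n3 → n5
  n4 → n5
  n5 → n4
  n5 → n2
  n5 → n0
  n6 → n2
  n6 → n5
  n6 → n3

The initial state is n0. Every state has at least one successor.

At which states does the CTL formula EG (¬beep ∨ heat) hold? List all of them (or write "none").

{n1, n3, n6}

States satisfying ¬beep ∨ heat: {n1, n3, n6}.
States satisfying EG (¬beep ∨ heat): {n1, n3, n6}.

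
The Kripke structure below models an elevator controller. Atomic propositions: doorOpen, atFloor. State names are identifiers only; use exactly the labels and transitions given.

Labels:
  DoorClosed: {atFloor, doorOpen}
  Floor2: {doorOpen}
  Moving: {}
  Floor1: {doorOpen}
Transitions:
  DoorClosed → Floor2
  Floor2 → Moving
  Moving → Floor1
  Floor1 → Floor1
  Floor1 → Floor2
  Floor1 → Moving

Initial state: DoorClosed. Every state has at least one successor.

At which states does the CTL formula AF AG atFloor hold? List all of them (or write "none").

none

States satisfying AG atFloor: ∅.
States satisfying AF AG atFloor: ∅.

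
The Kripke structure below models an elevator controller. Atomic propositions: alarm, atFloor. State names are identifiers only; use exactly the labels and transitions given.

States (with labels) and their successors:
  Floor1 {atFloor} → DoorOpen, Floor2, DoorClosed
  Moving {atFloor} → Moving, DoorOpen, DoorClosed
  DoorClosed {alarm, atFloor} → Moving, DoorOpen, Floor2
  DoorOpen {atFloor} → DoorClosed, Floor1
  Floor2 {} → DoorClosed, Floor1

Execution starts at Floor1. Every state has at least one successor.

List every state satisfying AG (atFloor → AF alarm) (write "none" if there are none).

States satisfying atFloor → AF alarm: {DoorClosed, Floor2}.
States satisfying AG (atFloor → AF alarm): ∅.

none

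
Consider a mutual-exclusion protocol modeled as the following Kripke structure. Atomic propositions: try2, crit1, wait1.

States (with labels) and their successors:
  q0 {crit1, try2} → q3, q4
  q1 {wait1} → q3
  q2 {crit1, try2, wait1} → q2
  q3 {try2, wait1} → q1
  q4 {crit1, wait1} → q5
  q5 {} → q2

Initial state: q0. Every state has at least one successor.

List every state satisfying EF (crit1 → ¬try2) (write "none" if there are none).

{q0, q1, q3, q4, q5}

States satisfying crit1 → ¬try2: {q1, q3, q4, q5}.
States satisfying EF (crit1 → ¬try2): {q0, q1, q3, q4, q5}.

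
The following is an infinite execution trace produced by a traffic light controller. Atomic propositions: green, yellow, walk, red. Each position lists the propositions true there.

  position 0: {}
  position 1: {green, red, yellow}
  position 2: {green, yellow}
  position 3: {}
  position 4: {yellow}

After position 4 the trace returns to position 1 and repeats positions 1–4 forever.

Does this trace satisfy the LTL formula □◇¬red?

◇¬red holds at every position 0..4, and those are all positions ever visited, so □◇¬red holds.

Holds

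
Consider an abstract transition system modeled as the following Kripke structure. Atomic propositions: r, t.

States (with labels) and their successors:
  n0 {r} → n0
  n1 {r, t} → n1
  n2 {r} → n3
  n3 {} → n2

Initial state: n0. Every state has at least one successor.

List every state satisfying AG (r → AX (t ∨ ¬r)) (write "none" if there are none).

States satisfying r → AX (t ∨ ¬r): {n1, n2, n3}.
States satisfying AG (r → AX (t ∨ ¬r)): {n1, n2, n3}.

{n1, n2, n3}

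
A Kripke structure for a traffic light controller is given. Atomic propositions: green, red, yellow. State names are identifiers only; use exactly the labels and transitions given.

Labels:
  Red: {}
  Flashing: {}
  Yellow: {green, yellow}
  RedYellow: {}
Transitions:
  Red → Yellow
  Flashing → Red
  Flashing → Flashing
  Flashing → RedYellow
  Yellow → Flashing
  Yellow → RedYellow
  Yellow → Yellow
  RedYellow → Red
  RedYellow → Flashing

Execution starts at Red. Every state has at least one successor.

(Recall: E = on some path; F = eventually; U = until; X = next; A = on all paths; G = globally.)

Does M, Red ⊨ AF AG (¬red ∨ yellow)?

States satisfying AG (¬red ∨ yellow): {Red, Flashing, Yellow, RedYellow}.
States satisfying AF AG (¬red ∨ yellow): {Red, Flashing, Yellow, RedYellow}.
Red ∈ Sat(AF AG (¬red ∨ yellow)).

Satisfied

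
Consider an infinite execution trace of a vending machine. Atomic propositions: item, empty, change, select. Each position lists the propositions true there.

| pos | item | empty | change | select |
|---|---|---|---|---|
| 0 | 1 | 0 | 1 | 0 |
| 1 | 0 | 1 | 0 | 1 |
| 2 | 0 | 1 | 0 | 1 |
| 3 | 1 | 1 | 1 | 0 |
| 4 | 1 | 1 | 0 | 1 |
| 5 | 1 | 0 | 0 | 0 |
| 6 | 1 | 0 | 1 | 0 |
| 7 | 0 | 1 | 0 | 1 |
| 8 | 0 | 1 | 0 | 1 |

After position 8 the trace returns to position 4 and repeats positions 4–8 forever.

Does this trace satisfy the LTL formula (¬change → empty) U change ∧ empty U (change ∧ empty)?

Walking from position 0: change first holds at position 0, and ¬change → empty holds at every earlier position along the way, so (¬change → empty) U change holds.
Walking from position 0: at position 0, change ∧ empty has not yet held and empty fails, so empty U (change ∧ empty) is false.
At position 0: (¬change → empty) U change is true; empty U (change ∧ empty) is false; so (¬change → empty) U change ∧ empty U (change ∧ empty) is false.

Violated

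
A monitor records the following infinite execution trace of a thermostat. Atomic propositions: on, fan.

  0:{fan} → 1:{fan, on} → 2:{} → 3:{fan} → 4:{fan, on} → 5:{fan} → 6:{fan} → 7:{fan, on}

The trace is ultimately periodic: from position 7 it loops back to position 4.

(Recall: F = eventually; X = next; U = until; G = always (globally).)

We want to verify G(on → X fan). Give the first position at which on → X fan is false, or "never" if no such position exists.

1

Check on → X fan at each position in order: 0 ✓.
At position 1 the labels are {fan, on} and the next position 2 has {}, so on → X fan is false there. This is the first violation.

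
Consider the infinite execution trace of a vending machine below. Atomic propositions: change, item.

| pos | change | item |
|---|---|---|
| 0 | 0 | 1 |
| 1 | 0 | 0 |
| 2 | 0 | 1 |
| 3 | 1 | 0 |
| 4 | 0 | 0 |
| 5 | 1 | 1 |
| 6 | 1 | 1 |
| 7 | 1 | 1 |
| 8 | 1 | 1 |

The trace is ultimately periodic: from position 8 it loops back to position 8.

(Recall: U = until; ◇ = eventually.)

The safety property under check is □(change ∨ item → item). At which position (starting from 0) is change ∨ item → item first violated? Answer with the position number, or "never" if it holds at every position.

3

Check change ∨ item → item at each position in order: 0 ✓, 1 ✓, 2 ✓.
At position 3 the labels are {change}, so change ∨ item → item is false there. This is the first violation.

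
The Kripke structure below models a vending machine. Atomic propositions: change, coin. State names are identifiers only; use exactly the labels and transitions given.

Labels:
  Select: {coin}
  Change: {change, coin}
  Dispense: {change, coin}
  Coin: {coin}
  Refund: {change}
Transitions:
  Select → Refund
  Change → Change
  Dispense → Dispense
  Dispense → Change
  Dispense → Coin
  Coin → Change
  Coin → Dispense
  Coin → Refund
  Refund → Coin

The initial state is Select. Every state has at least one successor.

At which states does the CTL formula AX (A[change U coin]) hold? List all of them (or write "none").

{Select, Change, Dispense, Coin, Refund}

States satisfying A[change U coin]: {Select, Change, Dispense, Coin, Refund}.
States satisfying AX (A[change U coin]): {Select, Change, Dispense, Coin, Refund}.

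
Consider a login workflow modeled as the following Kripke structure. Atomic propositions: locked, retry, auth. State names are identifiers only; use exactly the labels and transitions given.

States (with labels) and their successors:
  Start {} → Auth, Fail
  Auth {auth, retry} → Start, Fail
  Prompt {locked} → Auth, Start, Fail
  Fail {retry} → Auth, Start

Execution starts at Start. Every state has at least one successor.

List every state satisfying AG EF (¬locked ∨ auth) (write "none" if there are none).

States satisfying EF (¬locked ∨ auth): {Start, Auth, Prompt, Fail}.
States satisfying AG EF (¬locked ∨ auth): {Start, Auth, Prompt, Fail}.

{Start, Auth, Prompt, Fail}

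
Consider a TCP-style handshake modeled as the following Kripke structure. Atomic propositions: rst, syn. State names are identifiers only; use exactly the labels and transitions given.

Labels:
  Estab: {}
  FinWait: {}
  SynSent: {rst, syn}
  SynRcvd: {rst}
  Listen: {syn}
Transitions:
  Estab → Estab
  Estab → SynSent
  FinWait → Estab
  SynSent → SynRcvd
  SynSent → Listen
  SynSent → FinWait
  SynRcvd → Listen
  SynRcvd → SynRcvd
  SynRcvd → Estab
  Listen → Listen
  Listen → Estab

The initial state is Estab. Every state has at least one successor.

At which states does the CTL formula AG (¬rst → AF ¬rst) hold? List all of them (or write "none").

States satisfying ¬rst → AF ¬rst: {Estab, FinWait, SynSent, SynRcvd, Listen}.
States satisfying AG (¬rst → AF ¬rst): {Estab, FinWait, SynSent, SynRcvd, Listen}.

{Estab, FinWait, SynSent, SynRcvd, Listen}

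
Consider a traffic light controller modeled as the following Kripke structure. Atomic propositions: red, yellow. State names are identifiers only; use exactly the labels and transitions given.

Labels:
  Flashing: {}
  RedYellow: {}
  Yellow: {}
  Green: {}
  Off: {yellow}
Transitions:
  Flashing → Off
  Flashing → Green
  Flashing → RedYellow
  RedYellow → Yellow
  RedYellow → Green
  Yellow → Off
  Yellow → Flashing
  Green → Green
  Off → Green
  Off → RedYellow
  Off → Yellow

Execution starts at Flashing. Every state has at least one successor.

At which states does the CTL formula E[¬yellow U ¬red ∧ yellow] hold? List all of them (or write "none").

{Flashing, RedYellow, Yellow, Off}

States satisfying ¬yellow: {Flashing, RedYellow, Yellow, Green}.
States satisfying ¬red ∧ yellow: {Off}.
States satisfying E[¬yellow U ¬red ∧ yellow]: {Flashing, RedYellow, Yellow, Off}.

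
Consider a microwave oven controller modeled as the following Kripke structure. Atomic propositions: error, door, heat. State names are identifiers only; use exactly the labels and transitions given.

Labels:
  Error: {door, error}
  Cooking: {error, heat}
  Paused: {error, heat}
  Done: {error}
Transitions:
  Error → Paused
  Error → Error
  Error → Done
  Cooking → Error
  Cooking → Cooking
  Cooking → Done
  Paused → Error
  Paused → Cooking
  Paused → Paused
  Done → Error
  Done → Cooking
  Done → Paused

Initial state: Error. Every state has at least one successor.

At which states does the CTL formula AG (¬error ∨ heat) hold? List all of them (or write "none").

none

States satisfying ¬error ∨ heat: {Cooking, Paused}.
States satisfying AG (¬error ∨ heat): ∅.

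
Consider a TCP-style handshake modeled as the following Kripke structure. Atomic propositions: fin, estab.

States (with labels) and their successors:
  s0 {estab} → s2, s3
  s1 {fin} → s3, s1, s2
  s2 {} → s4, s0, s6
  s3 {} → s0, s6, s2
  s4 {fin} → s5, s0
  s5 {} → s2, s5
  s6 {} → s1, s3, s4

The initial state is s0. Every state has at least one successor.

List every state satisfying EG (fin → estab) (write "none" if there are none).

States satisfying fin → estab: {s0, s2, s3, s5, s6}.
States satisfying EG (fin → estab): {s0, s2, s3, s5, s6}.

{s0, s2, s3, s5, s6}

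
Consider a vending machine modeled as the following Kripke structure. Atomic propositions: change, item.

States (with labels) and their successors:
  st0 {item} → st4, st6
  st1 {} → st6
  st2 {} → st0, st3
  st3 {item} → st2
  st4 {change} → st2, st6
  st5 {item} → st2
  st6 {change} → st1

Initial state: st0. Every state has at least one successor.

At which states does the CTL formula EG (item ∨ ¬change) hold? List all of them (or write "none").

{st2, st3, st5}

States satisfying item ∨ ¬change: {st0, st1, st2, st3, st5}.
States satisfying EG (item ∨ ¬change): {st2, st3, st5}.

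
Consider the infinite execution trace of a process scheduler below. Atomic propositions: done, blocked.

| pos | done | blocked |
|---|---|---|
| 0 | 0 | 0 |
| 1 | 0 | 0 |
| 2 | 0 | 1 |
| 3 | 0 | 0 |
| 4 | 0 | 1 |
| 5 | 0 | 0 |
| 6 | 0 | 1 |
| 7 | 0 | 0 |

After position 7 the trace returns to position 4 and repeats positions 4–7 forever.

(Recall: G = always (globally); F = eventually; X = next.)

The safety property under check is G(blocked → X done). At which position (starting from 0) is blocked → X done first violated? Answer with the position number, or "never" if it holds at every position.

2

Check blocked → X done at each position in order: 0 ✓, 1 ✓.
At position 2 the labels are {blocked} and the next position 3 has {}, so blocked → X done is false there. This is the first violation.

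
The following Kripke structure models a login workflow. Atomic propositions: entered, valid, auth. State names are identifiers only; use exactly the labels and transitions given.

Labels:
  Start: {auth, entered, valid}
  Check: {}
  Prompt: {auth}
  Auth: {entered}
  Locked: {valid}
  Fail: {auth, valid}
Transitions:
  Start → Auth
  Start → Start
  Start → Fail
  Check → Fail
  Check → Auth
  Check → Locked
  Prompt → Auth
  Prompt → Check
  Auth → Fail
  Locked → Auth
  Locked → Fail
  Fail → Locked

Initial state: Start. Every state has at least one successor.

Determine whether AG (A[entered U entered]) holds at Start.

States satisfying A[entered U entered]: {Start, Auth}.
States satisfying AG (A[entered U entered]): ∅.
Fail is reachable from Start and violates A[entered U entered], so AG fails at Start.
Start ∉ Sat(AG (A[entered U entered])).

Does not hold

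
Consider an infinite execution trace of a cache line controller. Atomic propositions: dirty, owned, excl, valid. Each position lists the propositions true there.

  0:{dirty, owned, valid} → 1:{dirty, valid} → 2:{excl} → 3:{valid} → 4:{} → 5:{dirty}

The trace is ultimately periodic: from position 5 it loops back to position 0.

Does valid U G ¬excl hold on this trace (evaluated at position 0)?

Walking from position 0: at position 2, G ¬excl has not yet held and valid fails, so valid U G ¬excl is false.

No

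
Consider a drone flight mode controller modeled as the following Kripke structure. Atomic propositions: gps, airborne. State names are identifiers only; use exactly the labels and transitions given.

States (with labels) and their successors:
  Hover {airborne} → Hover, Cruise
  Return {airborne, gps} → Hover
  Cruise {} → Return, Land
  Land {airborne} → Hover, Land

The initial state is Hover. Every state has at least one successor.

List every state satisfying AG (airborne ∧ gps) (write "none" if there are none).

States satisfying airborne ∧ gps: {Return}.
States satisfying AG (airborne ∧ gps): ∅.

none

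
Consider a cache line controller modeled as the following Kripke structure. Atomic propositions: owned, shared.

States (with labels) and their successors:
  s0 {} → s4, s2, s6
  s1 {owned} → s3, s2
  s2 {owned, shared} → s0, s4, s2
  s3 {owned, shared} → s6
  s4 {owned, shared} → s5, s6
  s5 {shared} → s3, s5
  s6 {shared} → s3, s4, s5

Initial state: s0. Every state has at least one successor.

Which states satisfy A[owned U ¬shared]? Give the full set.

States satisfying owned: {s1, s2, s3, s4}.
States satisfying ¬shared: {s0, s1}.
States satisfying A[owned U ¬shared]: {s0, s1}.

{s0, s1}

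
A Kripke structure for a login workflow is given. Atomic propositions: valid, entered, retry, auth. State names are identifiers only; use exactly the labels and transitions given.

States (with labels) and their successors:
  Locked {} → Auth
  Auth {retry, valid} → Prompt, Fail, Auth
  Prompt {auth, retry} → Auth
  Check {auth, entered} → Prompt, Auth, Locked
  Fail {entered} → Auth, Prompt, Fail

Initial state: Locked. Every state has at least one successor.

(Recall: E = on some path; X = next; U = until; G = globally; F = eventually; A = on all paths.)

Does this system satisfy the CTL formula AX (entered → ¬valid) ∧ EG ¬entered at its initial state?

States satisfying entered → ¬valid: {Locked, Auth, Prompt, Check, Fail}.
States satisfying AX (entered → ¬valid): {Locked, Auth, Prompt, Check, Fail}.
States satisfying ¬entered: {Locked, Auth, Prompt}.
States satisfying EG ¬entered: {Locked, Auth, Prompt}.
States satisfying AX (entered → ¬valid) ∧ EG ¬entered: {Locked, Auth, Prompt}.
Locked ∈ Sat(AX (entered → ¬valid) ∧ EG ¬entered).

Holds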